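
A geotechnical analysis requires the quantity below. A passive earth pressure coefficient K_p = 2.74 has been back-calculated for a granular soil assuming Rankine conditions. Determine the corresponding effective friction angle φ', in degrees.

K_p = (1+sin φ)/(1−sin φ) ⇒ sin φ = (K_p − 1)/(K_p + 1) = 0.4652.
φ = arcsin(0.4652) = 27.73°.

27.7°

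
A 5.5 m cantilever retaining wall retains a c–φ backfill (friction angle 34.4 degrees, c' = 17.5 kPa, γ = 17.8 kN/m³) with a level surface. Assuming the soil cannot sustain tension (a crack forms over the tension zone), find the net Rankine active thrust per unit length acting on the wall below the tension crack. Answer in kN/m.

K_a = 0.2780; √K_a = 0.5272.
Tension-crack depth z_c = 2c/(γ√K_a) = 2×17.5/(17.8×0.5272) = 3.729 m.
σ_a at base = K_a γ H − 2c√K_a = 0.2780×17.8×5.5 − 2×17.5×0.5272 = 8.761 kPa.
P_a = ½ × 8.761 × (H − z_c) = 0.5×8.761×1.771 = 7.756 kN/m.

7.76 kN/m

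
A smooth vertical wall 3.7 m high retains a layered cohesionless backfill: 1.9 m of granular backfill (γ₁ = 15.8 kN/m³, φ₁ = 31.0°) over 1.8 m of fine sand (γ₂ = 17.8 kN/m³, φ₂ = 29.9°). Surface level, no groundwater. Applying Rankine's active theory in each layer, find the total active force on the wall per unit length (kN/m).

36.9 kN/m

K_a1 = tan²(45°−31.0°/2) = 0.3201; K_a2 = tan²(45°−29.9°/2) = 0.3347.
Layer 1: σ at base = K_a1 γ₁ h₁ = 9.609 kPa; P₁ = ½×9.609×1.9 = 9.129.
Layer 2: σ_v at top = γ₁h₁ = 30.02; σ_h top = K_a2×30.02 = 10.05; σ_h base = K_a2×(30.02+17.8×1.8) = 20.77.
P₂ = ½(10.05+20.77)×1.8 = 27.74. Total P_a = 9.129+27.74 = 36.86 kN/m.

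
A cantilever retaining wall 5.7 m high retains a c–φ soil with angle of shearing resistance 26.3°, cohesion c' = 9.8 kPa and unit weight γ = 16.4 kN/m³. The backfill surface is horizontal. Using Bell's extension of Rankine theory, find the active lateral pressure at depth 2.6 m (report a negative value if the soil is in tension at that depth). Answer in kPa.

4.28 kPa

K_a = (1 − sin φ)/(1 + sin φ) = 0.3859.
σ_a = K_a γ z − 2c√K_a = 0.3859×16.4×2.6 − 2×9.8×0.6212 = 4.280 kPa.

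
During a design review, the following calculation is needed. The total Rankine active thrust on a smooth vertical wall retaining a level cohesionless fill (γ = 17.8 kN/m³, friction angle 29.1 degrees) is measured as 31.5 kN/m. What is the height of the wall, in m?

K_a = 0.3456. P_a = ½ K_a γ H² ⇒ H = √(2P_a/(K_a γ)).
H = √(2×31.5/(0.3456×17.8)) = 3.200 m.

3.20 m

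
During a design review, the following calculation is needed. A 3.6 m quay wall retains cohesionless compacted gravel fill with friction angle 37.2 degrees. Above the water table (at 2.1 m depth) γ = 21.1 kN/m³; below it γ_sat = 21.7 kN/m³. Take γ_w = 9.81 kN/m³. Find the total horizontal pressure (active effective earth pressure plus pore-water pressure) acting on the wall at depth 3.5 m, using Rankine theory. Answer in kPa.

K_a = (1 − sin φ)/(1 + sin φ) = 0.2464.
γ' = 21.7 − 9.81 = 11.89 kN/m³.
Effective vertical stress at 3.5 m: σ'_v = 21.1×2.1 + 11.89×1.40 = 60.96 kPa.
σ'_h = K_a σ'_v = 0.2464 × 60.96 = 15.02 kPa; u = γ_w × 1.40 = 13.73 kPa.
Total σ_h = 15.02 + 13.73 = 28.75 kPa.

28.8 kPa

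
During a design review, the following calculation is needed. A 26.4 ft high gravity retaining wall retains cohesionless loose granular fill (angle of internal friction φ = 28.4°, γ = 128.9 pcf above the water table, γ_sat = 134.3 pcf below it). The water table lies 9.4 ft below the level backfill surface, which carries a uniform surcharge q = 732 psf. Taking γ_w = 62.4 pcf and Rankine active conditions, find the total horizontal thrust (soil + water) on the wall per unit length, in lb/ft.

28900 lb/ft

K_a = tan²(45° − φ/2) = 0.3554.
γ' = 134.3 − 62.4 = 71.90 pcf. h₂ = H − d_w = 17.0 ft.
σ'_h: at surface K_a·q = 260.1; at WT K_a(q+γd_w) = 690.7; at base K_a(q+γd_w+γ'h₂) = 1125 psf.
P₁ = ½(260.1+690.7)×9.4 = 4469; P₂ = ½(690.7+1125)×17.0 = 15430; P_w = ½γ_w h₂² = 9017.
Total = 4469+15430+9017 = 28920 lb/ft.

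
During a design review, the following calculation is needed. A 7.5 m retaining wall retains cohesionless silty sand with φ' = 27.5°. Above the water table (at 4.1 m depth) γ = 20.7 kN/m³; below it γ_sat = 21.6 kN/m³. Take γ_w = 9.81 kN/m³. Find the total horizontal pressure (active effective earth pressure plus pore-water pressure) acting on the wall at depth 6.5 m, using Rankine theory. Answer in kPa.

K_a = (1 − sin φ)/(1 + sin φ) = 0.3682.
γ' = 21.6 − 9.81 = 11.79 kN/m³.
Effective vertical stress at 6.5 m: σ'_v = 20.7×4.1 + 11.79×2.40 = 113.2 kPa.
σ'_h = K_a σ'_v = 0.3682 × 113.2 = 41.67 kPa; u = γ_w × 2.40 = 23.54 kPa.
Total σ_h = 41.67 + 23.54 = 65.21 kPa.

65.2 kPa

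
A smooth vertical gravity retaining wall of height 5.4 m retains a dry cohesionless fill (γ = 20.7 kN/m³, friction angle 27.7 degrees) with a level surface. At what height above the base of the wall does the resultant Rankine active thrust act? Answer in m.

1.80 m

K_a = 0.3653.
The pressure distribution is triangular, so the resultant acts at H/3 above the base = 5.4/3 = 1.800 m.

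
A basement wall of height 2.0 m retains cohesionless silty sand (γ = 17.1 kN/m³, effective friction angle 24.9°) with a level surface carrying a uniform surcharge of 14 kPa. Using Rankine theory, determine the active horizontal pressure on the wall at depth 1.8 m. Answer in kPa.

18.2 kPa

K_a = (1 − sin φ)/(1 + sin φ) = 0.4074.
σ_v = γz + q = 17.1 × 1.8 + 14 = 44.78 kPa.
σ_h = K_a σ_v = 0.4074 × 44.78 = 18.24 kPa.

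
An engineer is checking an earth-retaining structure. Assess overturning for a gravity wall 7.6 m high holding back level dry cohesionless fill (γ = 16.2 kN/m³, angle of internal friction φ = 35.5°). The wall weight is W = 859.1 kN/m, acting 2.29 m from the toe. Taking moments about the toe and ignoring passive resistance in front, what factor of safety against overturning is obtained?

K_a = tan²(45° − 35.5°/2) = 0.2653.
P_a = ½K_aγH² = 0.5×0.2653×16.2×7.6² = 124.1 kN/m, acting at H/3 = 2.533 m above the base.
Overturning moment M_o = P_a × H/3 = 124.1 × 2.533 = 314.4.
Resisting moment M_r = W × 2.29 = 859.1 × 2.29 = 1967.
FS_overturning = M_r/M_o = 1967/314.4 = 6.258.

6.26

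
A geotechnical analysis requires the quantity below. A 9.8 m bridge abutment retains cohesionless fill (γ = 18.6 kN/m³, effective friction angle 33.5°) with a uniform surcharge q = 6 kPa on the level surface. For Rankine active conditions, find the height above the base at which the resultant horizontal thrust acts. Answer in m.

3.37 m

K_a = 0.2887.
Triangular part P₁ = ½K_aγH² = 257.9 at H/3 = 3.267 m; rectangular part P₂ = K_a q H = 16.98 at H/2 = 4.900 m.
ȳ = (P₁·3.267 + P₂·4.900)/(P₁+P₂) = 3.368 m.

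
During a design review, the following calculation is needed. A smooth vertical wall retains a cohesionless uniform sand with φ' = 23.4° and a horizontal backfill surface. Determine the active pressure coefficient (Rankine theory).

0.431

K_a = (1 − sin φ)/(1 + sin φ) = (1 − sin 23.4°)/(1 + sin 23.4°) = 0.4315.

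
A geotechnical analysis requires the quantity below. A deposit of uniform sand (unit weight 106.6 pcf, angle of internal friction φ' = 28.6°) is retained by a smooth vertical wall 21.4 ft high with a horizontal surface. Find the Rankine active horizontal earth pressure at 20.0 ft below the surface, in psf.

K_a = (1 − sin φ)/(1 + sin φ) = 0.3525.
σ_h = K_a γ z = 0.3525 × 106.6 × 20.0 = 751.6 psf.

752 psf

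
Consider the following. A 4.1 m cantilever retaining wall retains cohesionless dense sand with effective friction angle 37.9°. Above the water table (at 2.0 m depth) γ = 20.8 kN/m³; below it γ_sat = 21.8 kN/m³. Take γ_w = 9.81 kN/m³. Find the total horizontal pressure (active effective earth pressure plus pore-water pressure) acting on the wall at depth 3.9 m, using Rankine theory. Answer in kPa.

K_a = (1 − sin φ)/(1 + sin φ) = 0.2389.
γ' = 21.8 − 9.81 = 11.99 kN/m³.
Effective vertical stress at 3.9 m: σ'_v = 20.8×2.0 + 11.99×1.90 = 64.38 kPa.
σ'_h = K_a σ'_v = 0.2389 × 64.38 = 15.38 kPa; u = γ_w × 1.90 = 18.64 kPa.
Total σ_h = 15.38 + 18.64 = 34.02 kPa.

34.0 kPa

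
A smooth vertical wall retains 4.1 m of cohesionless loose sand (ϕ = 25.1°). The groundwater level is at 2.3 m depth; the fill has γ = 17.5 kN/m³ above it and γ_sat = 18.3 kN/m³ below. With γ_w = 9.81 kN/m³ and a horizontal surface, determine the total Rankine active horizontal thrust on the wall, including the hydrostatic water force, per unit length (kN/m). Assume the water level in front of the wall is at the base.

K_a = tan²(45° − φ/2) = 0.4043.
γ' = 18.3 − 9.81 = 8.490 kN/m³. Depth below WT = 1.8 m.
σ'_h at WT = K_a γ d_w = 16.27 kPa; at base = 16.27 + K_a γ' × 1.8 = 22.45 kPa.
P₁ (0–2.3 m) = ½×16.27×2.3 = 18.71. P₂ (2.3–4.1 m) = ½(16.27+22.45)×1.8 = 34.85.
P_w = ½ γ_w h₂² = 0.5×9.81×1.8² = 15.89. Total = 18.71+34.85+15.89 = 69.46 kN/m.

69.5 kN/m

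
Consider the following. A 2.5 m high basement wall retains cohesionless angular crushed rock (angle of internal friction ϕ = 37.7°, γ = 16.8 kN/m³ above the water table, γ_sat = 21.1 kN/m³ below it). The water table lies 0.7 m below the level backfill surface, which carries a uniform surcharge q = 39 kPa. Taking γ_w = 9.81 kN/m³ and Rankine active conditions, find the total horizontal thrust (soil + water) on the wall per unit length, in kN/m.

K_a = tan²(45° − φ/2) = 0.2411.
γ' = 21.1 − 9.81 = 11.29 kN/m³. h₂ = H − d_w = 1.8 m.
σ'_h: at surface K_a·q = 9.401; at WT K_a(q+γd_w) = 12.24; at base K_a(q+γd_w+γ'h₂) = 17.13 kPa.
P₁ = ½(9.401+12.24)×0.7 = 7.573; P₂ = ½(12.24+17.13)×1.8 = 26.43; P_w = ½γ_w h₂² = 15.89.
Total = 7.573+26.43+15.89 = 49.90 kN/m.

49.9 kN/m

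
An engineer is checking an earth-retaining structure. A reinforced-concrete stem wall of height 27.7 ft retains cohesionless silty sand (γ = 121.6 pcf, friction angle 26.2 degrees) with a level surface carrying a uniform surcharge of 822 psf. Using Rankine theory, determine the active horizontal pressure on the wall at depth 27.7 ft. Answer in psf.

1620 psf

K_a = (1 − sin φ)/(1 + sin φ) = 0.3874.
σ_v = γz + q = 121.6 × 27.7 + 822 = 4190 psf.
σ_h = K_a σ_v = 0.3874 × 4190 = 1623 psf.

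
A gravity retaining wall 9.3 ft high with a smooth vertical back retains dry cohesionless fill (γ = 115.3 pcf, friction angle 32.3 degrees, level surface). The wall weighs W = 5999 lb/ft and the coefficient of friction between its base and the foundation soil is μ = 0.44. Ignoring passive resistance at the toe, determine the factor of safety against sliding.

1.74

K_a = tan²(45° − 32.3°/2) = 0.3035.
P_a = ½K_aγH² = 0.5×0.3035×115.3×9.3² = 1513 lb/ft, acting at H/3 = 3.100 ft above the base.
FS_sliding = μW / P_a = 0.44×5999 / 1513 = 1.744.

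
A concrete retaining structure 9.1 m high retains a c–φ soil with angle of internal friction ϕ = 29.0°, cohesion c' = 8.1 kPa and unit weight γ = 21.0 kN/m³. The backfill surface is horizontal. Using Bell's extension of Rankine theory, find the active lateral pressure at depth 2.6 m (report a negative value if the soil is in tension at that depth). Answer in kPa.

K_a = (1 − sin φ)/(1 + sin φ) = 0.3470.
σ_a = K_a γ z − 2c√K_a = 0.3470×21.0×2.6 − 2×8.1×0.5890 = 9.402 kPa.

9.40 kPa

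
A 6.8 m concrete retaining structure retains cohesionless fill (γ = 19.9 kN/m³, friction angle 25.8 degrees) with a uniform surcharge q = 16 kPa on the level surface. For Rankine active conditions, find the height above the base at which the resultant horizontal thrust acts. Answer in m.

2.48 m

K_a = 0.3935.
Triangular part P₁ = ½K_aγH² = 181.0 at H/3 = 2.267 m; rectangular part P₂ = K_a q H = 42.81 at H/2 = 3.400 m.
ȳ = (P₁·2.267 + P₂·3.400)/(P₁+P₂) = 2.483 m.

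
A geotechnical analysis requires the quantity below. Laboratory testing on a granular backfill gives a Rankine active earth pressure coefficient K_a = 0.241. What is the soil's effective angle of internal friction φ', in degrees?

K_a = tan²(45° − φ/2) ⇒ 45° − φ/2 = arctan(√0.241) = 26.15°.
φ = 2(45° − 26.15°) = 37.71°.

37.7°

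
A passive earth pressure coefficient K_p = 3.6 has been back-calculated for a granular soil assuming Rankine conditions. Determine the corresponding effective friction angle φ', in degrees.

34.4°

K_p = (1+sin φ)/(1−sin φ) ⇒ sin φ = (K_p − 1)/(K_p + 1) = 0.5652.
φ = arcsin(0.5652) = 34.42°.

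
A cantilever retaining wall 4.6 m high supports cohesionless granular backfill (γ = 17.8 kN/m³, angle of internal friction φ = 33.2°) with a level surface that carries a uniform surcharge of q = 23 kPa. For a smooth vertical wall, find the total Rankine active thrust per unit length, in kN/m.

86.0 kN/m

K_a = tan²(45° − φ/2) = 0.2924.
Soil triangle: ½ K_a γ H² = 0.5×0.2924×17.8×4.6² = 55.06 kN/m.
Surcharge rectangle: K_a q H = 0.2924×23×4.6 = 30.93 kN/m.
Total = 55.06 + 30.93 = 85.99 kN/m.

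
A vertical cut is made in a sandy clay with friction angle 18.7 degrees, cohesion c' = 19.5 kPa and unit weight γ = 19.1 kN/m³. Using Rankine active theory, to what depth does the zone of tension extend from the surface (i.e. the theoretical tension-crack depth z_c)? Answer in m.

2.85 m

K_a = tan²(45° − 18.7°/2) = 0.5144; √K_a = 0.7173.
The active pressure is zero where K_a γ z = 2c√K_a, so z_c = 2c/(γ√K_a) = 2×19.5/(19.1×0.7173) = 2.847 m.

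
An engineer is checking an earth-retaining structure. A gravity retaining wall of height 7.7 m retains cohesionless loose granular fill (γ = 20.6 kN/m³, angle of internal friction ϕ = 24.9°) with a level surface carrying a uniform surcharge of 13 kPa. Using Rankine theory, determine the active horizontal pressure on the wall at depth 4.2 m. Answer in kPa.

40.5 kPa

K_a = (1 − sin φ)/(1 + sin φ) = 0.4074.
σ_v = γz + q = 20.6 × 4.2 + 13 = 99.52 kPa.
σ_h = K_a σ_v = 0.4074 × 99.52 = 40.55 kPa.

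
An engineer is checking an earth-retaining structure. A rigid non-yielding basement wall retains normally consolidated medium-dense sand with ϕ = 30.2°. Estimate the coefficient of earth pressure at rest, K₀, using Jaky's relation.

K₀ = 1 − sin φ' = 1 − sin 30.2° = 0.4970.

0.497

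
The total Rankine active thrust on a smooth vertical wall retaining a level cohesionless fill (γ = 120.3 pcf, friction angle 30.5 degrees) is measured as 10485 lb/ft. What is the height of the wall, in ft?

K_a = 0.3267. P_a = ½ K_a γ H² ⇒ H = √(2P_a/(K_a γ)).
H = √(2×10485/(0.3267×120.3)) = 23.10 ft.

23.1 ft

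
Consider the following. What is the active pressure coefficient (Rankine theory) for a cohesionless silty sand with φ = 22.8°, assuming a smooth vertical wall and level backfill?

K_a = (1 − sin φ)/(1 + sin φ) = (1 − sin 22.8°)/(1 + sin 22.8°) = 0.4414.

0.441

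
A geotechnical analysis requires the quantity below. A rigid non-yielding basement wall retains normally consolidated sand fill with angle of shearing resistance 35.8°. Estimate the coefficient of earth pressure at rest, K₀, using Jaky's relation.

0.415

K₀ = 1 − sin φ' = 1 − sin 35.8° = 0.4150.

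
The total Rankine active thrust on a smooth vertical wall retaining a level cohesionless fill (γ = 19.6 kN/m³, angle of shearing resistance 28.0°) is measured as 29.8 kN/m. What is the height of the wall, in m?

K_a = 0.3610. P_a = ½ K_a γ H² ⇒ H = √(2P_a/(K_a γ)).
H = √(2×29.8/(0.3610×19.6)) = 2.902 m.

2.90 m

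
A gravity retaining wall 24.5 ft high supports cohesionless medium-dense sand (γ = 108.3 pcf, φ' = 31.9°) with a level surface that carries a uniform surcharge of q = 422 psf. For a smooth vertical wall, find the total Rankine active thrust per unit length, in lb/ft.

K_a = tan²(45° − φ/2) = 0.3085.
Soil triangle: ½ K_a γ H² = 0.5×0.3085×108.3×24.5² = 10030 lb/ft.
Surcharge rectangle: K_a q H = 0.3085×422×24.5 = 3190 lb/ft.
Total = 10030 + 3190 = 13220 lb/ft.

13200 lb/ft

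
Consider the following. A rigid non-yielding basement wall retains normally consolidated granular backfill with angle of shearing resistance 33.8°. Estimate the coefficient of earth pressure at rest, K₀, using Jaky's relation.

K₀ = 1 − sin φ' = 1 − sin 33.8° = 0.4437.

0.444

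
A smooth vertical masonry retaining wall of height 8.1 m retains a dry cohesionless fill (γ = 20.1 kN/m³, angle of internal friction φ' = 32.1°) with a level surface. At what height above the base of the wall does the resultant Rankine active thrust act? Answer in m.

K_a = 0.3060.
The pressure distribution is triangular, so the resultant acts at H/3 above the base = 8.1/3 = 2.700 m.

2.70 m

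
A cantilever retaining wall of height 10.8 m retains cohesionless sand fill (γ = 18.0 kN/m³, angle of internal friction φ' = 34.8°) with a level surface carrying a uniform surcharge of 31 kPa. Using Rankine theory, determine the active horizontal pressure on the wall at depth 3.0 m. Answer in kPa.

K_a = (1 − sin φ)/(1 + sin φ) = 0.2733.
σ_v = γz + q = 18.0 × 3.0 + 31 = 85.00 kPa.
σ_h = K_a σ_v = 0.2733 × 85.00 = 23.23 kPa.

23.2 kPa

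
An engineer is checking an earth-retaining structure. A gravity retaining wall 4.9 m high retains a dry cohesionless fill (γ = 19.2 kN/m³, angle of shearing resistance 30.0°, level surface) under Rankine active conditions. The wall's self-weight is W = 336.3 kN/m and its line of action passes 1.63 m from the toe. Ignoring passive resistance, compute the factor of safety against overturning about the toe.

K_a = tan²(45° − 30.0°/2) = 0.3333.
P_a = ½K_aγH² = 0.5×0.3333×19.2×4.9² = 76.83 kN/m, acting at H/3 = 1.633 m above the base.
Overturning moment M_o = P_a × H/3 = 76.83 × 1.633 = 125.5.
Resisting moment M_r = W × 1.63 = 336.3 × 1.63 = 548.2.
FS_overturning = M_r/M_o = 548.2/125.5 = 4.368.

4.37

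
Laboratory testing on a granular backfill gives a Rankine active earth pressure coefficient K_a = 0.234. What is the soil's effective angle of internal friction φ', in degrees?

38.4°

K_a = tan²(45° − φ/2) ⇒ 45° − φ/2 = arctan(√0.234) = 25.81°.
φ = 2(45° − 25.81°) = 38.37°.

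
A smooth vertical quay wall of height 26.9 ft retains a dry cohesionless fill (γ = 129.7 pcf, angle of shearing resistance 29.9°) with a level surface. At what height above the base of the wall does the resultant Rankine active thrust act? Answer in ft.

K_a = 0.3347.
The pressure distribution is triangular, so the resultant acts at H/3 above the base = 26.9/3 = 8.967 ft.

8.97 ft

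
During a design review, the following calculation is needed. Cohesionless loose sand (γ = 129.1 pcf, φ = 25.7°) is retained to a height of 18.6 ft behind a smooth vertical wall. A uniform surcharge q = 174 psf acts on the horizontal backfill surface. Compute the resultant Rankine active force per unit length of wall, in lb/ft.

K_a = tan²(45° − φ/2) = 0.3950.
Soil triangle: ½ K_a γ H² = 0.5×0.3950×129.1×18.6² = 8822 lb/ft.
Surcharge rectangle: K_a q H = 0.3950×174×18.6 = 1278 lb/ft.
Total = 8822 + 1278 = 10100 lb/ft.

10100 lb/ft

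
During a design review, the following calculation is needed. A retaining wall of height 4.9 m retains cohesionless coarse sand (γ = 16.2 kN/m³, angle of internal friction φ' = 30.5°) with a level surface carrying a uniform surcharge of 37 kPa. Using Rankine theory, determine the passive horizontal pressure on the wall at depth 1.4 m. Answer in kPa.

K_p = (1 + sin φ)/(1 − sin φ) = 3.061.
σ_v = γz + q = 16.2 × 1.4 + 37 = 59.68 kPa.
σ_h = K_p σ_v = 3.061 × 59.68 = 182.7 kPa.

183 kPa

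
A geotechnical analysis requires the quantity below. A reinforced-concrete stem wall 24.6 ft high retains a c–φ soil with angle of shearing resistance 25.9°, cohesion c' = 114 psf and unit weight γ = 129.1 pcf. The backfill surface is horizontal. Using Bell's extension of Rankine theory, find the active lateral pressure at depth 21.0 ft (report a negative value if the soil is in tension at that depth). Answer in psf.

K_a = (1 − sin φ)/(1 + sin φ) = 0.3920.
σ_a = K_a γ z − 2c√K_a = 0.3920×129.1×21.0 − 2×114×0.6261 = 920.0 psf.

920 psf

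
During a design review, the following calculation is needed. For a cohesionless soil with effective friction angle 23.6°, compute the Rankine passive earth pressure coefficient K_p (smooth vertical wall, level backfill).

K_p = (1 + sin φ)/(1 − sin φ) = tan²(45° + 23.6°/2) = 2.335.

2.34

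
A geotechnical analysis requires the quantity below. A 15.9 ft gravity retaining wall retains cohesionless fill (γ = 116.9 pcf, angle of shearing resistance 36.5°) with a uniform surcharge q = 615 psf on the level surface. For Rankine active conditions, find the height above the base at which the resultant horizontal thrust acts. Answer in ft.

6.36 ft

K_a = 0.2541.
Triangular part P₁ = ½K_aγH² = 3754 at H/3 = 5.300 ft; rectangular part P₂ = K_a q H = 2484 at H/2 = 7.950 ft.
ȳ = (P₁·5.300 + P₂·7.950)/(P₁+P₂) = 6.355 ft.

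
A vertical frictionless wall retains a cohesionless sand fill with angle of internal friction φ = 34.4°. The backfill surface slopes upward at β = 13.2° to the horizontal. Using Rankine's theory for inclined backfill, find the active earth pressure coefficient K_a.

K_a = cos β · (cos β − √(cos²β − cos²φ)) / (cos β + √(cos²β − cos²φ)).
cos β = 0.9736, cos φ = 0.8251, √(cos²β − cos²φ) = 0.5168.
K_a = 0.9736 × (0.9736 − 0.5168)/(0.9736 + 0.5168) = 0.2984.

0.298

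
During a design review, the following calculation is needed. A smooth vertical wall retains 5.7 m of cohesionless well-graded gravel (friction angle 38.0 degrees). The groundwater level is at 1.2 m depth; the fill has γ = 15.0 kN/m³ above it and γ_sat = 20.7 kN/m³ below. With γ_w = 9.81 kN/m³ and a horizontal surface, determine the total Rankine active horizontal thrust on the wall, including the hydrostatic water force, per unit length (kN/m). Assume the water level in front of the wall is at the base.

K_a = tan²(45° − φ/2) = 0.2379.
γ' = 20.7 − 9.81 = 10.89 kN/m³. Depth below WT = 4.5 m.
σ'_h at WT = K_a γ d_w = 4.282 kPa; at base = 4.282 + K_a γ' × 4.5 = 15.94 kPa.
P₁ (0–1.2 m) = ½×4.282×1.2 = 2.569. P₂ (1.2–5.7 m) = ½(4.282+15.94)×4.5 = 45.50.
P_w = ½ γ_w h₂² = 0.5×9.81×4.5² = 99.33. Total = 2.569+45.50+99.33 = 147.4 kN/m.

147 kN/m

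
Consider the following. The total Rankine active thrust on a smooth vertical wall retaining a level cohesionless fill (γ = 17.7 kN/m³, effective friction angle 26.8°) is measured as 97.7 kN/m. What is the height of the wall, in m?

K_a = 0.3785. P_a = ½ K_a γ H² ⇒ H = √(2P_a/(K_a γ)).
H = √(2×97.7/(0.3785×17.7)) = 5.401 m.

5.40 m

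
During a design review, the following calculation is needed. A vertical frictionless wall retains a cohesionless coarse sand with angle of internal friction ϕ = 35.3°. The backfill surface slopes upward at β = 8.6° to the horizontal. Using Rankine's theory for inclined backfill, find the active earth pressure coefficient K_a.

0.275

K_a = cos β · (cos β − √(cos²β − cos²φ)) / (cos β + √(cos²β − cos²φ)).
cos β = 0.9888, cos φ = 0.8161, √(cos²β − cos²φ) = 0.5582.
K_a = 0.9888 × (0.9888 − 0.5582)/(0.9888 + 0.5582) = 0.2752.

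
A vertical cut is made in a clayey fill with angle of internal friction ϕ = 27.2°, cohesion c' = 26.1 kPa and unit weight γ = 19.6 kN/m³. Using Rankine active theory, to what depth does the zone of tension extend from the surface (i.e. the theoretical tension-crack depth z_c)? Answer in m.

4.36 m

K_a = tan²(45° − 27.2°/2) = 0.3726; √K_a = 0.6104.
The active pressure is zero where K_a γ z = 2c√K_a, so z_c = 2c/(γ√K_a) = 2×26.1/(19.6×0.6104) = 4.363 m.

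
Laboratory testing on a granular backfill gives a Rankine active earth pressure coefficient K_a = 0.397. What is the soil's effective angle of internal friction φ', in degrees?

K_a = tan²(45° − φ/2) ⇒ 45° − φ/2 = arctan(√0.397) = 32.21°.
φ = 2(45° − 32.21°) = 25.57°.

25.6°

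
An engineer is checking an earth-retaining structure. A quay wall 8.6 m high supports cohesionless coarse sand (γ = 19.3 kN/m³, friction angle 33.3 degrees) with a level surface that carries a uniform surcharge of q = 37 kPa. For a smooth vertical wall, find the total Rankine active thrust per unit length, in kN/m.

300 kN/m

K_a = tan²(45° − φ/2) = 0.2911.
Soil triangle: ½ K_a γ H² = 0.5×0.2911×19.3×8.6² = 207.8 kN/m.
Surcharge rectangle: K_a q H = 0.2911×37×8.6 = 92.64 kN/m.
Total = 207.8 + 92.64 = 300.4 kN/m.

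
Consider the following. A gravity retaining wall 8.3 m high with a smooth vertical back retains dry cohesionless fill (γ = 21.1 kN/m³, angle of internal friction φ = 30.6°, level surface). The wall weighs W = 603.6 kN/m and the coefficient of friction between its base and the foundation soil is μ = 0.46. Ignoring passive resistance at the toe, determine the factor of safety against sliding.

K_a = tan²(45° − 30.6°/2) = 0.3253.
P_a = ½K_aγH² = 0.5×0.3253×21.1×8.3² = 236.5 kN/m, acting at H/3 = 2.767 m above the base.
FS_sliding = μW / P_a = 0.46×603.6 / 236.5 = 1.174.

1.17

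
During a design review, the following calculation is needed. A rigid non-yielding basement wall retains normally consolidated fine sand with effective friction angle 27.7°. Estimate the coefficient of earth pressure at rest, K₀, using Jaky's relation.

0.535

K₀ = 1 − sin φ' = 1 − sin 27.7° = 0.5352.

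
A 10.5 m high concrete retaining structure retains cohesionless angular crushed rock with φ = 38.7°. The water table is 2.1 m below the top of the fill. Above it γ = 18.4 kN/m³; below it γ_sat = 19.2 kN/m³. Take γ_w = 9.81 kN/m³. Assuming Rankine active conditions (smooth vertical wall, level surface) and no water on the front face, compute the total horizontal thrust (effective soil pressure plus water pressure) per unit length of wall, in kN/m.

K_a = tan²(45° − φ/2) = 0.2306.
γ' = 19.2 − 9.81 = 9.390 kN/m³. Depth below WT = 8.4 m.
σ'_h at WT = K_a γ d_w = 8.910 kPa; at base = 8.910 + K_a γ' × 8.4 = 27.10 kPa.
P₁ (0–2.1 m) = ½×8.910×2.1 = 9.355. P₂ (2.1–10.5 m) = ½(8.910+27.10)×8.4 = 151.2.
P_w = ½ γ_w h₂² = 0.5×9.81×8.4² = 346.1. Total = 9.355+151.2+346.1 = 506.7 kN/m.

507 kN/m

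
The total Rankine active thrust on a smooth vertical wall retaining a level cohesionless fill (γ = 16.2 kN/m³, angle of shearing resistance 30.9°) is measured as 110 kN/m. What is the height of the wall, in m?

6.50 m

K_a = 0.3214. P_a = ½ K_a γ H² ⇒ H = √(2P_a/(K_a γ)).
H = √(2×110/(0.3214×16.2)) = 6.500 m.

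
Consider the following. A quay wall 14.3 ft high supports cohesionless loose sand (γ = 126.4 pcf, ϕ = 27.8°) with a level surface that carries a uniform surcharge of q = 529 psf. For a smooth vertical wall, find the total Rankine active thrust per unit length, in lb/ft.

K_a = tan²(45° − φ/2) = 0.3639.
Soil triangle: ½ K_a γ H² = 0.5×0.3639×126.4×14.3² = 4703 lb/ft.
Surcharge rectangle: K_a q H = 0.3639×529×14.3 = 2753 lb/ft.
Total = 4703 + 2753 = 7456 lb/ft.

7460 lb/ft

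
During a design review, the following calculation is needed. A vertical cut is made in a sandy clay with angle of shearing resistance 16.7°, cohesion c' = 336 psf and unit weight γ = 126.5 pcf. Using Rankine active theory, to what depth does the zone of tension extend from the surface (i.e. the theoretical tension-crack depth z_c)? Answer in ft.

7.14 ft

K_a = tan²(45° − 16.7°/2) = 0.5536; √K_a = 0.7440.
The active pressure is zero where K_a γ z = 2c√K_a, so z_c = 2c/(γ√K_a) = 2×336/(126.5×0.7440) = 7.140 ft.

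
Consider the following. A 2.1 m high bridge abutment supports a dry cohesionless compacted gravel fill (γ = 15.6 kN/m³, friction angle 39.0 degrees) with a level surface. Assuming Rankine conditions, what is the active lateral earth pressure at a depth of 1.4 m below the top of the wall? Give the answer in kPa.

K_a = (1 − sin φ)/(1 + sin φ) = 0.2275.
σ_h = K_a γ z = 0.2275 × 15.6 × 1.4 = 4.969 kPa.

4.97 kPa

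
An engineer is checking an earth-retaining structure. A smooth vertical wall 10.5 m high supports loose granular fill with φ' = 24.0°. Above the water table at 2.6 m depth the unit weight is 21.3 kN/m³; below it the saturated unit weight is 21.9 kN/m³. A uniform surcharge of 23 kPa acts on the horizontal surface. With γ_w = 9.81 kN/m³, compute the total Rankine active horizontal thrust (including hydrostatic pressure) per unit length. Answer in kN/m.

782 kN/m

K_a = tan²(45° − φ/2) = 0.4217.
γ' = 21.9 − 9.81 = 12.09 kN/m³. h₂ = H − d_w = 7.9 m.
σ'_h: at surface K_a·q = 9.700; at WT K_a(q+γd_w) = 33.06; at base K_a(q+γd_w+γ'h₂) = 73.34 kPa.
P₁ = ½(9.700+33.06)×2.6 = 55.58; P₂ = ½(33.06+73.34)×7.9 = 420.2; P_w = ½γ_w h₂² = 306.1.
Total = 55.58+420.2+306.1 = 781.9 kN/m.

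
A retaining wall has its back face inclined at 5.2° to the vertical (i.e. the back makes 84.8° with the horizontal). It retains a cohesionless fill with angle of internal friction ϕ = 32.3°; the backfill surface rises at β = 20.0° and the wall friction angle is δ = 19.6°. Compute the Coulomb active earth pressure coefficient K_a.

0.426

K_a = sin²(α+φ) / [sin²α · sin(α−δ) · (1 + √{sin(φ+δ)sin(φ−β) / (sin(α−δ)sin(α+β))})²].
With α = 84.8°, φ = 32.3°, δ = 19.6°, β = 20.0°: K_a = 0.4262.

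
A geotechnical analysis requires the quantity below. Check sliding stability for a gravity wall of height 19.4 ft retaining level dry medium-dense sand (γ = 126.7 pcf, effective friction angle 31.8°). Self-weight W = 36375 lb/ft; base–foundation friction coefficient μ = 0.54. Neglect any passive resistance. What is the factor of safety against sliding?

K_a = tan²(45° − 31.8°/2) = 0.3098.
P_a = ½K_aγH² = 0.5×0.3098×126.7×19.4² = 7386 lb/ft, acting at H/3 = 6.467 ft above the base.
FS_sliding = μW / P_a = 0.54×36375 / 7386 = 2.659.

2.66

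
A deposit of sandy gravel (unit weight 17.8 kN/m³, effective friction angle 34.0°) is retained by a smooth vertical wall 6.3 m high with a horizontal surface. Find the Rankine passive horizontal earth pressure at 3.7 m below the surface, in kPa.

233 kPa

K_p = (1 + sin φ)/(1 − sin φ) = 3.537.
σ_h = K_p γ z = 3.537 × 17.8 × 3.7 = 233.0 kPa.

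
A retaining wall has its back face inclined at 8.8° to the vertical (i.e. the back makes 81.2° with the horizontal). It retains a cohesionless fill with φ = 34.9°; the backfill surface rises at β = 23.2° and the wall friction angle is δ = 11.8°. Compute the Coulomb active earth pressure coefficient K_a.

0.448

K_a = sin²(α+φ) / [sin²α · sin(α−δ) · (1 + √{sin(φ+δ)sin(φ−β) / (sin(α−δ)sin(α+β))})²].
With α = 81.2°, φ = 34.9°, δ = 11.8°, β = 23.2°: K_a = 0.4479.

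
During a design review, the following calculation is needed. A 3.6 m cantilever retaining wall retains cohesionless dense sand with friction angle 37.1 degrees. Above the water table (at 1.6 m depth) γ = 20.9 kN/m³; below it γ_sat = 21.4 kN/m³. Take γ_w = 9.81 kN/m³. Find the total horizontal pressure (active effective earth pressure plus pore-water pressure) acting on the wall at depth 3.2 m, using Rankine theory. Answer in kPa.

28.6 kPa

K_a = (1 − sin φ)/(1 + sin φ) = 0.2475.
γ' = 21.4 − 9.81 = 11.59 kN/m³.
Effective vertical stress at 3.2 m: σ'_v = 20.9×1.6 + 11.59×1.60 = 51.98 kPa.
σ'_h = K_a σ'_v = 0.2475 × 51.98 = 12.87 kPa; u = γ_w × 1.60 = 15.70 kPa.
Total σ_h = 12.87 + 15.70 = 28.56 kPa.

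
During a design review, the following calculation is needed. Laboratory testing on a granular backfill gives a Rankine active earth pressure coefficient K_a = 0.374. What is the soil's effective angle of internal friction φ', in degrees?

27.1°

K_a = tan²(45° − φ/2) ⇒ 45° − φ/2 = arctan(√0.374) = 31.45°.
φ = 2(45° − 31.45°) = 27.10°.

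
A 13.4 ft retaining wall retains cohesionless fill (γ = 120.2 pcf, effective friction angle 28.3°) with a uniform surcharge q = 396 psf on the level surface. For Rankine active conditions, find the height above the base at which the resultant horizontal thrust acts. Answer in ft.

5.20 ft

K_a = 0.3568.
Triangular part P₁ = ½K_aγH² = 3850 at H/3 = 4.467 ft; rectangular part P₂ = K_a q H = 1893 at H/2 = 6.700 ft.
ȳ = (P₁·4.467 + P₂·6.700)/(P₁+P₂) = 5.203 ft.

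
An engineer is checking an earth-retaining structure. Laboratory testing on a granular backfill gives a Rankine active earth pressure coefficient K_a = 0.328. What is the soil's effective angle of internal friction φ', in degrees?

K_a = tan²(45° − φ/2) ⇒ 45° − φ/2 = arctan(√0.328) = 29.80°.
φ = 2(45° − 29.80°) = 30.40°.

30.4°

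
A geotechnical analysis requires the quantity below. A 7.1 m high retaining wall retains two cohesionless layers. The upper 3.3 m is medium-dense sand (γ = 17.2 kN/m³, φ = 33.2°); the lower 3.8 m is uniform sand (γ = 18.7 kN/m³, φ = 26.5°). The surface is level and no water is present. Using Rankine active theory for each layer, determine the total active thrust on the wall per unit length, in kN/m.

162 kN/m

K_a1 = tan²(45°−33.2°/2) = 0.2924; K_a2 = tan²(45°−26.5°/2) = 0.3829.
Layer 1: σ at base = K_a1 γ₁ h₁ = 16.59 kPa; P₁ = ½×16.59×3.3 = 27.38.
Layer 2: σ_v at top = γ₁h₁ = 56.76; σ_h top = K_a2×56.76 = 21.74; σ_h base = K_a2×(56.76+18.7×3.8) = 48.95.
P₂ = ½(21.74+48.95)×3.8 = 134.3. Total P_a = 27.38+134.3 = 161.7 kN/m.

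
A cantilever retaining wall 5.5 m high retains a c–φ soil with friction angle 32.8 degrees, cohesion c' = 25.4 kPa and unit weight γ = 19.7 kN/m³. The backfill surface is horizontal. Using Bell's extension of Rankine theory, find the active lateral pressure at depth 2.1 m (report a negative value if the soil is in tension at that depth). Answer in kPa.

K_a = (1 − sin φ)/(1 + sin φ) = 0.2973.
σ_a = K_a γ z − 2c√K_a = 0.2973×19.7×2.1 − 2×25.4×0.5452 = -15.40 kPa.

-15.4 kPa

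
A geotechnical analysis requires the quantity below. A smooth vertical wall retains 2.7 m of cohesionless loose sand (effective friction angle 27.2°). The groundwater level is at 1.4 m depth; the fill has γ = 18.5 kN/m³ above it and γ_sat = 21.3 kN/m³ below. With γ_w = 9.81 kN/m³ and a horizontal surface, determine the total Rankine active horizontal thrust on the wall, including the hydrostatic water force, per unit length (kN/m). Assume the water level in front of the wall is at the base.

31.2 kN/m

K_a = tan²(45° − φ/2) = 0.3726.
γ' = 21.3 − 9.81 = 11.49 kN/m³. Depth below WT = 1.3 m.
σ'_h at WT = K_a γ d_w = 9.650 kPa; at base = 9.650 + K_a γ' × 1.3 = 15.22 kPa.
P₁ (0–1.4 m) = ½×9.650×1.4 = 6.755. P₂ (1.4–2.7 m) = ½(9.650+15.22)×1.3 = 16.16.
P_w = ½ γ_w h₂² = 0.5×9.81×1.3² = 8.289. Total = 6.755+16.16+8.289 = 31.21 kN/m.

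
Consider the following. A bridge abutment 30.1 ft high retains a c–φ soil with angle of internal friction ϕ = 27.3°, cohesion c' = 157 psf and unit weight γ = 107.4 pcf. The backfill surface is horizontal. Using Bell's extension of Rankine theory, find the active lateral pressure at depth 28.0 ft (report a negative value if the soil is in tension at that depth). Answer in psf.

925 psf

K_a = (1 − sin φ)/(1 + sin φ) = 0.3711.
σ_a = K_a γ z − 2c√K_a = 0.3711×107.4×28.0 − 2×157×0.6092 = 924.8 psf.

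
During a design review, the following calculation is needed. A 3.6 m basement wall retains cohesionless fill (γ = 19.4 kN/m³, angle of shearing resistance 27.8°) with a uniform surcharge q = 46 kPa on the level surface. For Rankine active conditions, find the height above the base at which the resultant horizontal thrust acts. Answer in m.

K_a = 0.3639.
Triangular part P₁ = ½K_aγH² = 45.75 at H/3 = 1.200 m; rectangular part P₂ = K_a q H = 60.26 at H/2 = 1.800 m.
ȳ = (P₁·1.200 + P₂·1.800)/(P₁+P₂) = 1.541 m.

1.54 m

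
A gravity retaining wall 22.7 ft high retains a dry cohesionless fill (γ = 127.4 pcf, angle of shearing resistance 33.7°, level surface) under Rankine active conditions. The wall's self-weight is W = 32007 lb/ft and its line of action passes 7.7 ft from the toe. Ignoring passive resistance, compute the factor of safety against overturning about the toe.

3.47

K_a = tan²(45° − 33.7°/2) = 0.2863.
P_a = ½K_aγH² = 0.5×0.2863×127.4×22.7² = 9398 lb/ft, acting at H/3 = 7.567 ft above the base.
Overturning moment M_o = P_a × H/3 = 9398 × 7.567 = 71110.
Resisting moment M_r = W × 7.7 = 32007 × 7.7 = 246500.
FS_overturning = M_r/M_o = 246500/71110 = 3.466.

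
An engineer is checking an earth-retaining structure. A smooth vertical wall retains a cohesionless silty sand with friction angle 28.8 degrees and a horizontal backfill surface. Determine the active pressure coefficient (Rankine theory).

K_a = tan²(45° − φ/2) = tan²(30.60°) = 0.3498.

0.350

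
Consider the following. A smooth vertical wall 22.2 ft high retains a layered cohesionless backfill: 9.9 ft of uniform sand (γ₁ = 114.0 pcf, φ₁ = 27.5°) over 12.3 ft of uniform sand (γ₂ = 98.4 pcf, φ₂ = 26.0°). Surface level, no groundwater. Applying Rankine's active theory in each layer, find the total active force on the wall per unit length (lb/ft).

K_a1 = tan²(45°−27.5°/2) = 0.3682; K_a2 = tan²(45°−26.0°/2) = 0.3905.
Layer 1: σ at base = K_a1 γ₁ h₁ = 415.6 psf; P₁ = ½×415.6×9.9 = 2057.
Layer 2: σ_v at top = γ₁h₁ = 1129; σ_h top = K_a2×1129 = 440.7; σ_h base = K_a2×(1129+98.4×12.3) = 913.3.
P₂ = ½(440.7+913.3)×12.3 = 8327. Total P_a = 2057+8327 = 10380 lb/ft.

10400 lb/ft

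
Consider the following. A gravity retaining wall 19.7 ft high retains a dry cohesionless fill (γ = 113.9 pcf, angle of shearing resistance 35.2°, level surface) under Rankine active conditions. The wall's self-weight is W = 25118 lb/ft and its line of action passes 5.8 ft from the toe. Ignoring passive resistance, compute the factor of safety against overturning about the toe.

K_a = tan²(45° − 35.2°/2) = 0.2687.
P_a = ½K_aγH² = 0.5×0.2687×113.9×19.7² = 5938 lb/ft, acting at H/3 = 6.567 ft above the base.
Overturning moment M_o = P_a × H/3 = 5938 × 6.567 = 39000.
Resisting moment M_r = W × 5.8 = 25118 × 5.8 = 145700.
FS_overturning = M_r/M_o = 145700/39000 = 3.736.

3.74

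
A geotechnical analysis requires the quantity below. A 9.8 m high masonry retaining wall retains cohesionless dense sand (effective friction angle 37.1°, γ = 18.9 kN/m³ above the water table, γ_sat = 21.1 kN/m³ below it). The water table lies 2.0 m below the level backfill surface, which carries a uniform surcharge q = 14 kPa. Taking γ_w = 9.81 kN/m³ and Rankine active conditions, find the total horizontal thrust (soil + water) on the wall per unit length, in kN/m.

K_a = tan²(45° − φ/2) = 0.2475.
γ' = 21.1 − 9.81 = 11.29 kN/m³. h₂ = H − d_w = 7.8 m.
σ'_h: at surface K_a·q = 3.465; at WT K_a(q+γd_w) = 12.82; at base K_a(q+γd_w+γ'h₂) = 34.62 kPa.
P₁ = ½(3.465+12.82)×2.0 = 16.29; P₂ = ½(12.82+34.62)×7.8 = 185.0; P_w = ½γ_w h₂² = 298.4.
Total = 16.29+185.0+298.4 = 499.7 kN/m.

500 kN/m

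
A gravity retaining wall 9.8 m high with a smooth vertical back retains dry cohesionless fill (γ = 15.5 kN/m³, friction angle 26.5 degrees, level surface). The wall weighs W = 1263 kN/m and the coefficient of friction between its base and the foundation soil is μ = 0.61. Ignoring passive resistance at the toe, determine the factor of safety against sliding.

K_a = tan²(45° − 26.5°/2) = 0.3829.
P_a = ½K_aγH² = 0.5×0.3829×15.5×9.8² = 285.0 kN/m, acting at H/3 = 3.267 m above the base.
FS_sliding = μW / P_a = 0.61×1263 / 285.0 = 2.703.

2.70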